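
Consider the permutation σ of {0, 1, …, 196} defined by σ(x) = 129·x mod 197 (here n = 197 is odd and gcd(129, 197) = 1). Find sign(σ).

-1

Start at x=128: 128 → 161 → 84 → 1 → 129 → 93 → 177 → … (one orbit).
The orbit structure of x ↦ 129x mod 197: 8 orbits of sizes [28, 28, 28, 28, 28, 28, 28, 1].
n − c = 197 − 8 = 189; sign = (−1)^189 = -1.
(129|197)_J = -1 (Zolotarev's lemma cross-check).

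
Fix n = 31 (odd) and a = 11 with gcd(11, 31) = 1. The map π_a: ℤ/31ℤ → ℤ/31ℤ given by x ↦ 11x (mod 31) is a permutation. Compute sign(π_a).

Trace 21: π^k(21) = [21, 14, 30, 20, 3, 2, 22] for k=0..6.
The orbit structure of x ↦ 11x mod 31: 2 orbits of sizes [30, 1].
31 − 2 = 29 transpositions; sign(π) = (−1)^29 = -1.

-1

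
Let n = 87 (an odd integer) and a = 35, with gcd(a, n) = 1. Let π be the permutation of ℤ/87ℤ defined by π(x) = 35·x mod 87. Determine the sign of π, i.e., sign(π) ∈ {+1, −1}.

-1

Trace 1: π^k(1) = [1, 35, 7, 71, 49, 62, 82] for k=0..6.
The orbit structure of x ↦ 35x mod 87: 8 orbits of sizes [14, 14, 14, 14, 14, 14, 2, 1].
Σ(ℓ_i−1) = 87−8 = 79; sign = (−1)^79 = -1.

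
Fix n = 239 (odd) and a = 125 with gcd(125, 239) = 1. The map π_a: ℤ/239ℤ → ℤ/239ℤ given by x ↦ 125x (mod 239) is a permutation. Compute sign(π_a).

Trace 127: π^k(127) = [127, 101, 197, 8, 44, 3, 136] for k=0..6.
The orbit structure of x ↦ 125x mod 239: 3 orbits of sizes [119, 119, 1].
With 3 cycles on 239 points, sign = (−1)^{239−3} = +1.
Via Zolotarev, sign(π_{125}) = (125|239) = +1.

+1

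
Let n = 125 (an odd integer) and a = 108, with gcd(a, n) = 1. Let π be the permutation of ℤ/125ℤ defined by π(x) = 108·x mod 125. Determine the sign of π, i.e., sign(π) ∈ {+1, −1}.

Orbit of 61 under x↦108x: [61, 88, 4, 57, 31, 98, 84]… (length divides ord_125(108)).
Cycle lengths of π_108 on ℤ/125ℤ: [100, 20, 4, 1]; 4 cycles in total.
sign(π) = (−1)^{n − #cycles} = (−1)^{125−4} = (−1)^121 = -1.

-1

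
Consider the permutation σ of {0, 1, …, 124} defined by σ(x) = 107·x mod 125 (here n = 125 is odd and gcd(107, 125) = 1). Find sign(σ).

-1

Trace 101: π^k(101) = [101, 57, 99, 93, 76, 7, 124] for k=0..6.
12 cycles of lengths [20, 20, 20, 20, 20, 4, 4, 4, 4, 4, 4, 1].
n − c = 125 − 12 = 113; sign = (−1)^113 = -1.
The Jacobi symbol (107|125) = -1 (Zolotarev) agrees.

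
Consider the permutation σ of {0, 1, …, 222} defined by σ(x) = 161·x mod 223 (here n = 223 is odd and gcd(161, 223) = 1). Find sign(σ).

-1

Trace 45: π^k(45) = [45, 109, 155, 202, 187, 2, 99] for k=0..6.
π_161 has 2 disjoint cycles with lengths [222, 1] on {0,…,222}.
sign(π) = (−1)^{n − #cycles} = (−1)^{223−2} = (−1)^221 = -1.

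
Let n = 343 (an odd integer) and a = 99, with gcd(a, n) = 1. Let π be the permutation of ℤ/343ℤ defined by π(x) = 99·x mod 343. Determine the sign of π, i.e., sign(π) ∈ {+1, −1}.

+1

Trace 246: π^k(246) = [246, 1, 99, 197, 295, 50, 148] for k=0..6.
91 cycles of lengths [7, 7, 7, 7, 7, 7, 7, 7, 7, 7, 7, 7, 7, 7, 7, 7, 7, 7, 7, 7, 7, 7, 7, 7, 7, 7, 7, 7, 7, 7, 7, 7, 7, 7, 7, 7, 7, 7, 7, 7, 7, 7, 1, 1, 1, 1, 1, 1, 1, 1, 1, 1, 1, 1, 1, 1, 1, 1, 1, 1, 1, 1, 1, 1, 1, 1, 1, 1, 1, 1, 1, 1, 1, 1, 1, 1, 1, 1, 1, 1, 1, 1, 1, 1, 1, 1, 1, 1, 1, 1, 1].
91 cycles on 343: each ℓ→(−1)^(ℓ−1), product (−1)^252 = +1.
Check: (99/343) = +1 by Zolotarev.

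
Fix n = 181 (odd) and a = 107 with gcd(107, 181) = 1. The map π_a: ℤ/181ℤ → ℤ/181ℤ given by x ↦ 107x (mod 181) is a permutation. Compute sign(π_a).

Orbit of 56 under x↦107x: [56, 19, 42, 150, 122, 22, 1]… (length divides ord_181(107)).
π_107 has 10 disjoint cycles with lengths [20, 20, 20, 20, 20, 20, 20, 20, 20, 1] on {0,…,180}.
Σ(ℓ_i−1) = 181−10 = 171; sign = (−1)^171 = -1.
Via Zolotarev, sign(π_{107}) = (107|181) = -1.

-1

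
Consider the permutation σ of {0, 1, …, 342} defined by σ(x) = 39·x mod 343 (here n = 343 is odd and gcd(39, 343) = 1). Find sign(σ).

Trace 92: π^k(92) = [92, 158, 331, 218, 270, 240, 99] for k=0..6.
7 cycles of lengths [147, 147, 21, 21, 3, 3, 1].
Σ(ℓ_i−1) = 343−7 = 336; sign = (−1)^336 = +1.

+1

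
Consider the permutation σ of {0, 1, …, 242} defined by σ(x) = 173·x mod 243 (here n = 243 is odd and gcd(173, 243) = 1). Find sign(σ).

Trace 53: π^k(53) = [53, 178, 176, 73, 236, 4, 206] for k=0..6.
6 cycles of lengths [162, 54, 18, 6, 2, 1].
With 6 cycles on 243 points, sign = (−1)^{243−6} = -1.

-1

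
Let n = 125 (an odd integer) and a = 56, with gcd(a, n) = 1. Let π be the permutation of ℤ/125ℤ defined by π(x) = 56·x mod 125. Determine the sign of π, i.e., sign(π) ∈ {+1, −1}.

+1

Start at x=51: 51 → 106 → 61 → 41 → 46 → 76 → 6 → … (one orbit).
Cycle type of π: 25×4 + 5×4 + 1×5; total 13 cycles.
sign(π) = (−1)^{n − #cycles} = (−1)^{125−13} = (−1)^112 = +1.
Via Zolotarev, sign(π_{56}) = (56|125) = +1.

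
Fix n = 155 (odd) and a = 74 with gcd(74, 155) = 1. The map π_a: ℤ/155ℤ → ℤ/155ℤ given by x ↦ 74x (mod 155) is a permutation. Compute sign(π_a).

Trace 44: π^k(44) = [44, 1, 74, 51, 54, 121, 119] for k=0..6.
The orbit structure of x ↦ 74x mod 155: 8 orbits of sizes [30, 30, 30, 30, 30, 2, 2, 1].
sign(π) = (−1)^{n − #cycles} = (−1)^{155−8} = (−1)^147 = -1.

-1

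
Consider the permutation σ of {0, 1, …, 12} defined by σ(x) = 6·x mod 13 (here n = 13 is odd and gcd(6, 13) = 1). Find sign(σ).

-1

Start at x=10: 10 → 8 → 9 → 2 → 12 → 7 → 3 → … (one orbit).
π_6 has 2 disjoint cycles with lengths [12, 1] on {0,…,12}.
2 cycles on 13: each ℓ→(−1)^(ℓ−1), product (−1)^11 = -1.
The Jacobi symbol (6|13) = -1 (Zolotarev) agrees.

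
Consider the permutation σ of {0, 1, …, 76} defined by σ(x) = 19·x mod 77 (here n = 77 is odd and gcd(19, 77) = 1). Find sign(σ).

+1

Trace 37: π^k(37) = [37, 10, 36, 68, 60, 62, 23] for k=0..6.
π_19 has 5 disjoint cycles with lengths [30, 30, 10, 6, 1] on {0,…,76}.
77 − 5 = 72 transpositions; sign(π) = (−1)^72 = +1.
Check: (19/77) = +1 by Zolotarev.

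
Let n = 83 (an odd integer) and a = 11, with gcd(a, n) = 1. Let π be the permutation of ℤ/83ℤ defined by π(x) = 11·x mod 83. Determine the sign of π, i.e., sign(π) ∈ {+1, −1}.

Start at x=28: 28 → 59 → 68 → 1 → 11 → 38 → 3 → … (one orbit).
Cycle type of π: 41×2 + 1; total 3 cycles.
sign(π) = (−1)^{n − #cycles} = (−1)^{83−3} = (−1)^80 = +1.
The Jacobi symbol (11|83) = +1 (Zolotarev) agrees.

+1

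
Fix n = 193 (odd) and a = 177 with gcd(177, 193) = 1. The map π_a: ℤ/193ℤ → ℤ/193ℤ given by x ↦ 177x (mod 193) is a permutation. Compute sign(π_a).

+1

Start at x=150: 150 → 109 → 186 → 112 → 138 → 108 → 9 → … (one orbit).
Cycle type of π: 24×8 + 1; total 9 cycles.
193 − 9 = 184 transpositions; sign(π) = (−1)^184 = +1.
The Jacobi symbol (177|193) = +1 (Zolotarev) agrees.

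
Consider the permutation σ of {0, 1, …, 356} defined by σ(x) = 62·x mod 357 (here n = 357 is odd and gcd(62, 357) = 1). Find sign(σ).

-1

Start at x=169: 169 → 125 → 253 → 335 → 64 → 41 → 43 → … (one orbit).
The orbit structure of x ↦ 62x mod 357: 32 orbits of sizes [16, 16, 16, 16, 16, 16, 16, 16, 16, 16, 16, 16, 16, 16, 16, 16, 16, 16, 16, 16, 16, 2, 2, 2, 2, 2, 2, 2, 2, 2, 2, 1].
With 32 cycles on 357 points, sign = (−1)^{357−32} = -1.
Check: (62/357) = -1 by Zolotarev.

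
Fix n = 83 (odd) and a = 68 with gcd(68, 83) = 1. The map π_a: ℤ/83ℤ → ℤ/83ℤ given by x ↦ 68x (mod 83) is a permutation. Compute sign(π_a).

+1

Orbit of 21 under x↦68x: [21, 17, 77, 7, 61, 81, 30]… (length divides ord_83(68)).
The orbit structure of x ↦ 68x mod 83: 3 orbits of sizes [41, 41, 1].
Σ(ℓ_i−1) = 83−3 = 80; sign = (−1)^80 = +1.
(68|83)_J = +1 (Zolotarev's lemma cross-check).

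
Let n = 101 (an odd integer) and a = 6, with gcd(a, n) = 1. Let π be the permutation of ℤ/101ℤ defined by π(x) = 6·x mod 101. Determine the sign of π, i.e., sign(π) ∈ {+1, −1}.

+1

Orbit of 17 under x↦6x: [17, 1, 6, 36, 14, 84, 100]… (length divides ord_101(6)).
The orbit structure of x ↦ 6x mod 101: 11 orbits of sizes [10, 10, 10, 10, 10, 10, 10, 10, 10, 10, 1].
11 cycles on 101: each ℓ→(−1)^(ℓ−1), product (−1)^90 = +1.
Check: (6/101) = +1 by Zolotarev.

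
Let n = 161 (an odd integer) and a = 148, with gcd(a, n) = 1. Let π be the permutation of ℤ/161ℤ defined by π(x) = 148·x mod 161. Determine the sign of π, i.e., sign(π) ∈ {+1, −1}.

-1

Trace 22: π^k(22) = [22, 36, 15, 127, 120, 50, 155] for k=0..6.
Decompose π into cycles: lengths [22, 22, 22, 22, 22, 22, 22, 1, 1, 1, 1, 1, 1, 1] (14 cycles, including the fixed point 0).
sign(π) = (−1)^{n − #cycles} = (−1)^{161−14} = (−1)^147 = -1.
Check: (148/161) = -1 by Zolotarev.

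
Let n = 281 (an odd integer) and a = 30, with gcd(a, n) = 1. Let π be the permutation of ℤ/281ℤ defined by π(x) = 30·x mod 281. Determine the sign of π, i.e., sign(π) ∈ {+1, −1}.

Trace 55: π^k(55) = [55, 245, 44, 196, 260, 213, 208] for k=0..6.
π_30 has 2 disjoint cycles with lengths [280, 1] on {0,…,280}.
281 − 2 = 279 transpositions; sign(π) = (−1)^279 = -1.
Check: (30/281) = -1 by Zolotarev.

-1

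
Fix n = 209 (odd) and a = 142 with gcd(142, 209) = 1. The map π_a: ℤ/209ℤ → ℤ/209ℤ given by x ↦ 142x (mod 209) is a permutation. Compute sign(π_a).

-1

Orbit of 100 under x↦142x: [100, 197, 177, 54, 144, 175, 188]… (length divides ord_209(142)).
π_142 has 18 disjoint cycles with lengths [18, 18, 18, 18, 18, 18, 18, 18, 18, 18, 9, 9, 2, 2, 2, 2, 2, 1] on {0,…,208}.
sign(π) = (−1)^{n − #cycles} = (−1)^{209−18} = (−1)^191 = -1.
Check: (142/209) = -1 by Zolotarev.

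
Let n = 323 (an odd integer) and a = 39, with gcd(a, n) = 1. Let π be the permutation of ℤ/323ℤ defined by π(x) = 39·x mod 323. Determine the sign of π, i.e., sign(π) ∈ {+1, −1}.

Start at x=58: 58 → 1 → 39 → 229 → 210 → 115 → 286 → … (one orbit).
Decompose π into cycles: lengths [16, 16, 16, 16, 16, 16, 16, 16, 16, 16, 16, 16, 16, 16, 16, 16, 16, 16, 16, 1, 1, 1, 1, 1, 1, 1, 1, 1, 1, 1, 1, 1, 1, 1, 1, 1, 1, 1] (38 cycles, including the fixed point 0).
n − c = 323 − 38 = 285; sign = (−1)^285 = -1.
(39|323)_J = -1 (Zolotarev's lemma cross-check).

-1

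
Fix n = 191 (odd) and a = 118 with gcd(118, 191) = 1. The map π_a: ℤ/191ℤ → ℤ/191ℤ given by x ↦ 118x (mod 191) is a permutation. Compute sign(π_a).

Orbit of 102 under x↦118x: [102, 3, 163, 134, 150, 128, 15]… (length divides ord_191(118)).
Decompose π into cycles: lengths [95, 95, 1] (3 cycles, including the fixed point 0).
191 − 3 = 188 transpositions; sign(π) = (−1)^188 = +1.
The Jacobi symbol (118|191) = +1 (Zolotarev) agrees.

+1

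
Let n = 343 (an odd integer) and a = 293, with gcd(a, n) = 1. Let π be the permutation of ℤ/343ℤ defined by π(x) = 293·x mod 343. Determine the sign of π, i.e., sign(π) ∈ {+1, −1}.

-1

Orbit of 195 under x↦293x: [195, 197, 97, 295, 342, 50, 244]… (length divides ord_343(293)).
46 cycles of lengths [14, 14, 14, 14, 14, 14, 14, 14, 14, 14, 14, 14, 14, 14, 14, 14, 14, 14, 14, 14, 14, 2, 2, 2, 2, 2, 2, 2, 2, 2, 2, 2, 2, 2, 2, 2, 2, 2, 2, 2, 2, 2, 2, 2, 2, 1].
With 46 cycles on 343 points, sign = (−1)^{343−46} = -1.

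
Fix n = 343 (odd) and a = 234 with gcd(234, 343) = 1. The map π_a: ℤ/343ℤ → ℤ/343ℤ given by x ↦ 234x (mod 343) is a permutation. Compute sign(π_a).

-1

Trace 261: π^k(261) = [261, 20, 221, 264, 36, 192, 338] for k=0..6.
4 cycles of lengths [294, 42, 6, 1].
4 cycles on 343: each ℓ→(−1)^(ℓ−1), product (−1)^339 = -1.
Zolotarev: (234|343) = -1, matching the cycle-count sign.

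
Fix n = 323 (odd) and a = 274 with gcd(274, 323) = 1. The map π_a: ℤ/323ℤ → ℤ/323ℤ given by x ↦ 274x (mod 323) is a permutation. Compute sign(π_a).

Trace 115: π^k(115) = [115, 179, 273, 189, 106, 297, 305] for k=0..6.
Cycle lengths of π_274 on ℤ/323ℤ: [24, 24, 24, 24, 24, 24, 24, 24, 24, 24, 24, 24, 8, 8, 6, 6, 6, 1]; 18 cycles in total.
18 cycles on 323: each ℓ→(−1)^(ℓ−1), product (−1)^305 = -1.

-1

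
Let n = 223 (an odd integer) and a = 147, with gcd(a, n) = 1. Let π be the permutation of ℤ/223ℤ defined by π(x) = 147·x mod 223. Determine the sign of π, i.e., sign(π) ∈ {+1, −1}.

-1

Start at x=27: 27 → 178 → 75 → 98 → 134 → 74 → 174 → … (one orbit).
π_147 has 2 disjoint cycles with lengths [222, 1] on {0,…,222}.
sign(π) = (−1)^{n − #cycles} = (−1)^{223−2} = (−1)^221 = -1.
Check: (147/223) = -1 by Zolotarev.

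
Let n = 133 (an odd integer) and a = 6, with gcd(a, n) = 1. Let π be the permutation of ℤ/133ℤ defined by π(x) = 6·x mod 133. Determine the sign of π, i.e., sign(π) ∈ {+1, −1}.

Trace 55: π^k(55) = [55, 64, 118, 43, 125, 85, 111] for k=0..6.
Cycle type of π: 18×6 + 9×2 + 2×3 + 1; total 12 cycles.
Σ(ℓ_i−1) = 133−12 = 121; sign = (−1)^121 = -1.
Zolotarev: (6|133) = -1, matching the cycle-count sign.

-1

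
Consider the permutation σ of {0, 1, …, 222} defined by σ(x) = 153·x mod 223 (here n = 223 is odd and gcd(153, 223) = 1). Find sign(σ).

+1

Start at x=4: 4 → 166 → 199 → 119 → 144 → 178 → 28 → … (one orbit).
π_153 has 3 disjoint cycles with lengths [111, 111, 1] on {0,…,222}.
3 cycles on 223: each ℓ→(−1)^(ℓ−1), product (−1)^220 = +1.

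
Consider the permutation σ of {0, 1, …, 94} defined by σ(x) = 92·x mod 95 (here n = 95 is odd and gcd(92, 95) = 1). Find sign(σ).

-1

Trace 26: π^k(26) = [26, 17, 44, 58, 16, 47, 49] for k=0..6.
Cycle type of π: 36×2 + 9×2 + 4 + 1; total 6 cycles.
n − c = 95 − 6 = 89; sign = (−1)^89 = -1.
Zolotarev: (92|95) = -1, matching the cycle-count sign.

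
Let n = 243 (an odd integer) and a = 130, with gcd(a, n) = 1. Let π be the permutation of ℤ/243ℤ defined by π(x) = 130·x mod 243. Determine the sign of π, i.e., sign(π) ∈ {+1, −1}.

Orbit of 22 under x↦130x: [22, 187, 10, 85, 115, 127, 229]… (length divides ord_243(130)).
Cycle type of π: 81×2 + 27×2 + 9×2 + 3×2 + 1×3; total 11 cycles.
Σ(ℓ_i−1) = 243−11 = 232; sign = (−1)^232 = +1.
Zolotarev: (130|243) = +1, matching the cycle-count sign.

+1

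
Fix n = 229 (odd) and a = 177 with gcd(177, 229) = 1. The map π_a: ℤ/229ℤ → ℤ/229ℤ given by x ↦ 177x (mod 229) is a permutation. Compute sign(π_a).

-1

Trace 208: π^k(208) = [208, 176, 8, 42, 106, 213, 145] for k=0..6.
4 cycles of lengths [76, 76, 76, 1].
229 − 4 = 225 transpositions; sign(π) = (−1)^225 = -1.
Zolotarev: (177|229) = -1, matching the cycle-count sign.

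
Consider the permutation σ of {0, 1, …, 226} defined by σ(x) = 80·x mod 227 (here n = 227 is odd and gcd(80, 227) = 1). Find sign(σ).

-1

Orbit of 181 under x↦80x: [181, 179, 19, 158, 155, 142, 10]… (length divides ord_227(80)).
Decompose π into cycles: lengths [226, 1] (2 cycles, including the fixed point 0).
Σ(ℓ_i−1) = 227−2 = 225; sign = (−1)^225 = -1.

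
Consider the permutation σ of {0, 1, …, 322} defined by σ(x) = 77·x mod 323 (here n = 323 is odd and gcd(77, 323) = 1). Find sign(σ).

+1

Trace 229: π^k(229) = [229, 191, 172, 1, 77, 115, 134] for k=0..6.
π_77 has 57 disjoint cycles with lengths [8, 8, 8, 8, 8, 8, 8, 8, 8, 8, 8, 8, 8, 8, 8, 8, 8, 8, 8, 8, 8, 8, 8, 8, 8, 8, 8, 8, 8, 8, 8, 8, 8, 8, 8, 8, 8, 8, 1, 1, 1, 1, 1, 1, 1, 1, 1, 1, 1, 1, 1, 1, 1, 1, 1, 1, 1] on {0,…,322}.
Σ(ℓ_i−1) = 323−57 = 266; sign = (−1)^266 = +1.
Check: (77/323) = +1 by Zolotarev.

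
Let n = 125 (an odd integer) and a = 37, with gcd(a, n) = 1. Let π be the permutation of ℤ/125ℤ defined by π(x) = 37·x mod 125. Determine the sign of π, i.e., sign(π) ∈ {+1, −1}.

Trace 74: π^k(74) = [74, 113, 56, 72, 39, 68, 16] for k=0..6.
Cycle lengths of π_37 on ℤ/125ℤ: [100, 20, 4, 1]; 4 cycles in total.
sign(π) = (−1)^{n − #cycles} = (−1)^{125−4} = (−1)^121 = -1.

-1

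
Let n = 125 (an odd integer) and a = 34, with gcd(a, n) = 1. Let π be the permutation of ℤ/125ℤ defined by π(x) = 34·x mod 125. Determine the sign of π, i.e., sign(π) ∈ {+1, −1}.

Orbit of 51 under x↦34x: [51, 109, 81, 4, 11, 124, 91]… (length divides ord_125(34)).
7 cycles of lengths [50, 50, 10, 10, 2, 2, 1].
7 cycles on 125: each ℓ→(−1)^(ℓ−1), product (−1)^118 = +1.

+1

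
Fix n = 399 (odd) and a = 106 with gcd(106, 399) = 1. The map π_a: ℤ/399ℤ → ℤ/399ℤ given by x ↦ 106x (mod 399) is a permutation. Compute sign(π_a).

Orbit of 1 under x↦106x: [1, 106, 64]… (length divides ord_399(106)).
The orbit structure of x ↦ 106x mod 399: 147 orbits of sizes [3, 3, 3, 3, 3, 3, 3, 3, 3, 3, 3, 3, 3, 3, 3, 3, 3, 3, 3, 3, 3, 3, 3, 3, 3, 3, 3, 3, 3, 3, 3, 3, 3, 3, 3, 3, 3, 3, 3, 3, 3, 3, 3, 3, 3, 3, 3, 3, 3, 3, 3, 3, 3, 3, 3, 3, 3, 3, 3, 3, 3, 3, 3, 3, 3, 3, 3, 3, 3, 3, 3, 3, 3, 3, 3, 3, 3, 3, 3, 3, 3, 3, 3, 3, 3, 3, 3, 3, 3, 3, 3, 3, 3, 3, 3, 3, 3, 3, 3, 3, 3, 3, 3, 3, 3, 3, 3, 3, 3, 3, 3, 3, 3, 3, 3, 3, 3, 3, 3, 3, 3, 3, 3, 3, 3, 3, 1, 1, 1, 1, 1, 1, 1, 1, 1, 1, 1, 1, 1, 1, 1, 1, 1, 1, 1, 1, 1].
399 − 147 = 252 transpositions; sign(π) = (−1)^252 = +1.

+1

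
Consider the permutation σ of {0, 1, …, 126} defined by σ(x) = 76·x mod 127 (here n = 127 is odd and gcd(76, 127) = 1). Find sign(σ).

Start at x=47: 47 → 16 → 73 → 87 → 8 → 100 → 107 → … (one orbit).
Decompose π into cycles: lengths [21, 21, 21, 21, 21, 21, 1] (7 cycles, including the fixed point 0).
n − c = 127 − 7 = 120; sign = (−1)^120 = +1.
Zolotarev: (76|127) = +1, matching the cycle-count sign.

+1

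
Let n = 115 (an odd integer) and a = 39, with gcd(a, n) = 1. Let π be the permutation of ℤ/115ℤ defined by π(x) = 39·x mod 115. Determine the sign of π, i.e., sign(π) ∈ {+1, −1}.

Orbit of 4 under x↦39x: [4, 41, 104, 31, 59, 1, 39]… (length divides ord_115(39)).
9 cycles of lengths [22, 22, 22, 22, 11, 11, 2, 2, 1].
Σ(ℓ_i−1) = 115−9 = 106; sign = (−1)^106 = +1.
(39|115)_J = +1 (Zolotarev's lemma cross-check).

+1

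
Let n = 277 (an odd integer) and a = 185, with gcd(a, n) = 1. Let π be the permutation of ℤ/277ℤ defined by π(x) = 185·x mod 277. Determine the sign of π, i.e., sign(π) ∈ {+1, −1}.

+1

Orbit of 136 under x↦185x: [136, 230, 169, 241, 265, 273, 91]… (length divides ord_277(185)).
Cycle type of π: 69×4 + 1; total 5 cycles.
5 cycles on 277: each ℓ→(−1)^(ℓ−1), product (−1)^272 = +1.
Check: (185/277) = +1 by Zolotarev.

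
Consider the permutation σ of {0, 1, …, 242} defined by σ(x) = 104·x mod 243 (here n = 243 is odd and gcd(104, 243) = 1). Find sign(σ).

Trace 232: π^k(232) = [232, 71, 94, 56, 235, 140, 223] for k=0..6.
π_104 has 6 disjoint cycles with lengths [162, 54, 18, 6, 2, 1] on {0,…,242}.
243 − 6 = 237 transpositions; sign(π) = (−1)^237 = -1.

-1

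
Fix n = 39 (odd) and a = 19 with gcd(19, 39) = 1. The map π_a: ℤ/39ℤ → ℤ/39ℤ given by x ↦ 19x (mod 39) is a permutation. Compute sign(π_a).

Start at x=25: 25 → 7 → 16 → 31 → 4 → 37 → 1 → … (one orbit).
Cycle type of π: 12×3 + 1×3; total 6 cycles.
n − c = 39 − 6 = 33; sign = (−1)^33 = -1.
The Jacobi symbol (19|39) = -1 (Zolotarev) agrees.

-1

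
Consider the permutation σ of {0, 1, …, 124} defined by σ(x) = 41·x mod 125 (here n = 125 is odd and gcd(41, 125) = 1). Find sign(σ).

Start at x=61: 61 → 1 → 41 → 56 → 46 → 11 → 76 → … (one orbit).
π_41 has 13 disjoint cycles with lengths [25, 25, 25, 25, 5, 5, 5, 5, 1, 1, 1, 1, 1] on {0,…,124}.
n − c = 125 − 13 = 112; sign = (−1)^112 = +1.
(41|125)_J = +1 (Zolotarev's lemma cross-check).

+1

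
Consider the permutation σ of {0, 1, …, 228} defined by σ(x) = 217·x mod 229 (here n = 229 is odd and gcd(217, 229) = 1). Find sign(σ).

+1

Start at x=196: 196 → 167 → 57 → 3 → 193 → 203 → 83 → … (one orbit).
5 cycles of lengths [57, 57, 57, 57, 1].
229 − 5 = 224 transpositions; sign(π) = (−1)^224 = +1.
Zolotarev: (217|229) = +1, matching the cycle-count sign.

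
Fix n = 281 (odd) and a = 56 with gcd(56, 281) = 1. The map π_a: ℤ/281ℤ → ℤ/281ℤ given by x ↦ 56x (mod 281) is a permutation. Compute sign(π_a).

+1

Orbit of 72 under x↦56x: [72, 98, 149, 195, 242, 64, 212]… (length divides ord_281(56)).
3 cycles of lengths [140, 140, 1].
3 cycles on 281: each ℓ→(−1)^(ℓ−1), product (−1)^278 = +1.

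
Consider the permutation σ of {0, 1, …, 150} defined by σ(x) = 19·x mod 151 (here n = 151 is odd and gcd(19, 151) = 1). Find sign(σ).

+1

Start at x=8: 8 → 1 → 19 → 59 → 64 → 8 (one orbit).
π_19 has 31 disjoint cycles with lengths [5, 5, 5, 5, 5, 5, 5, 5, 5, 5, 5, 5, 5, 5, 5, 5, 5, 5, 5, 5, 5, 5, 5, 5, 5, 5, 5, 5, 5, 5, 1] on {0,…,150}.
31 cycles on 151: each ℓ→(−1)^(ℓ−1), product (−1)^120 = +1.
Via Zolotarev, sign(π_{19}) = (19|151) = +1.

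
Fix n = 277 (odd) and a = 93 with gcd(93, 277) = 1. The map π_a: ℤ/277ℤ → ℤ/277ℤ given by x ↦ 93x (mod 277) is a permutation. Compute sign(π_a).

-1

Start at x=62: 62 → 226 → 243 → 162 → 108 → 72 → 48 → … (one orbit).
Cycle lengths of π_93 on ℤ/277ℤ: [276, 1]; 2 cycles in total.
Σ(ℓ_i−1) = 277−2 = 275; sign = (−1)^275 = -1.
Check: (93/277) = -1 by Zolotarev.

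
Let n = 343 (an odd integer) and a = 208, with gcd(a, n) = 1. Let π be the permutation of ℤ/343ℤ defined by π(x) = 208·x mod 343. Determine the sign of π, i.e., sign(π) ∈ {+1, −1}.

Start at x=235: 235 → 174 → 177 → 115 → 253 → 145 → 319 → … (one orbit).
4 cycles of lengths [294, 42, 6, 1].
Σ(ℓ_i−1) = 343−4 = 339; sign = (−1)^339 = -1.
The Jacobi symbol (208|343) = -1 (Zolotarev) agrees.

-1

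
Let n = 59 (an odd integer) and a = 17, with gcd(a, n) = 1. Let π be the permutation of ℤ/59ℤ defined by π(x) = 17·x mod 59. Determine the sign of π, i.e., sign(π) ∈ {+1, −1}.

+1

Orbit of 3 under x↦17x: [3, 51, 41, 48, 49, 7, 1]… (length divides ord_59(17)).
3 cycles of lengths [29, 29, 1].
n − c = 59 − 3 = 56; sign = (−1)^56 = +1.
Check: (17/59) = +1 by Zolotarev.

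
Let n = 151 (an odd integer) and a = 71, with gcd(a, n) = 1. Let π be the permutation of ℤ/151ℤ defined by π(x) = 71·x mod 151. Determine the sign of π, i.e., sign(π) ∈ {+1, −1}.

-1

Orbit of 28 under x↦71x: [28, 25, 114, 91, 119, 144, 107]… (length divides ord_151(71)).
The orbit structure of x ↦ 71x mod 151: 2 orbits of sizes [150, 1].
With 2 cycles on 151 points, sign = (−1)^{151−2} = -1.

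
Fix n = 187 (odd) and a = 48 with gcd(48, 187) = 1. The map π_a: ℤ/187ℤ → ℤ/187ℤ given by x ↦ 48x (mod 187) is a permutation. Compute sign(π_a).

-1

Start at x=93: 93 → 163 → 157 → 56 → 70 → 181 → 86 → … (one orbit).
6 cycles of lengths [80, 80, 16, 5, 5, 1].
6 cycles on 187: each ℓ→(−1)^(ℓ−1), product (−1)^181 = -1.
Check: (48/187) = -1 by Zolotarev.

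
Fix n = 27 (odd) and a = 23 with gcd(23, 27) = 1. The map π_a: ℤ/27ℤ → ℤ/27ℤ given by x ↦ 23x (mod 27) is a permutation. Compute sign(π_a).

Trace 23: π^k(23) = [23, 16, 17, 13, 2, 19, 5] for k=0..6.
4 cycles of lengths [18, 6, 2, 1].
27 − 4 = 23 transpositions; sign(π) = (−1)^23 = -1.
The Jacobi symbol (23|27) = -1 (Zolotarev) agrees.

-1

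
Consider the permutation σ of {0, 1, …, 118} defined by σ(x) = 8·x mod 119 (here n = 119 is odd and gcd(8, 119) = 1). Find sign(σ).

Trace 36: π^k(36) = [36, 50, 43, 106, 15, 1, 8] for k=0..6.
Decompose π into cycles: lengths [8, 8, 8, 8, 8, 8, 8, 8, 8, 8, 8, 8, 8, 8, 1, 1, 1, 1, 1, 1, 1] (21 cycles, including the fixed point 0).
sign(π) = (−1)^{n − #cycles} = (−1)^{119−21} = (−1)^98 = +1.
Zolotarev: (8|119) = +1, matching the cycle-count sign.

+1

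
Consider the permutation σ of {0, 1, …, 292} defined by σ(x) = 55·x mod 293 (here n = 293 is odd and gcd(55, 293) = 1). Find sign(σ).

Orbit of 84 under x↦55x: [84, 225, 69, 279, 109, 135, 100]… (length divides ord_293(55)).
The orbit structure of x ↦ 55x mod 293: 5 orbits of sizes [73, 73, 73, 73, 1].
With 5 cycles on 293 points, sign = (−1)^{293−5} = +1.

+1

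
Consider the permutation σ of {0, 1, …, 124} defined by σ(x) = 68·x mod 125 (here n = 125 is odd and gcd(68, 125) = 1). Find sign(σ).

Start at x=57: 57 → 1 → 68 → 124 → 57 (one orbit).
Cycle type of π: 4×31 + 1; total 32 cycles.
Σ(ℓ_i−1) = 125−32 = 93; sign = (−1)^93 = -1.
Zolotarev: (68|125) = -1, matching the cycle-count sign.

-1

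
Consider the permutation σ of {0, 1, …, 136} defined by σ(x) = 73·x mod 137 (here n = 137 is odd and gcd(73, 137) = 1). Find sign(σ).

+1

Trace 1: π^k(1) = [1, 73, 123, 74, 59, 60, 133] for k=0..6.
Cycle lengths of π_73 on ℤ/137ℤ: [17, 17, 17, 17, 17, 17, 17, 17, 1]; 9 cycles in total.
9 cycles on 137: each ℓ→(−1)^(ℓ−1), product (−1)^128 = +1.
Check: (73/137) = +1 by Zolotarev.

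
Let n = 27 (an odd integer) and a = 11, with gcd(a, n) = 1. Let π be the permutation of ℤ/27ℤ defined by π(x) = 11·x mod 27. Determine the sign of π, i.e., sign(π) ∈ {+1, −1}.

Start at x=10: 10 → 2 → 22 → 26 → 16 → 14 → 19 → … (one orbit).
π_11 has 4 disjoint cycles with lengths [18, 6, 2, 1] on {0,…,26}.
With 4 cycles on 27 points, sign = (−1)^{27−4} = -1.
The Jacobi symbol (11|27) = -1 (Zolotarev) agrees.

-1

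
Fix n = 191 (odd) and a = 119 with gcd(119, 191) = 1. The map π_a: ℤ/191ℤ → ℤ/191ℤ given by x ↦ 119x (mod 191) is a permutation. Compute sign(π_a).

Orbit of 110 under x↦119x: [110, 102, 105, 80, 161, 59, 145]… (length divides ord_191(119)).
The orbit structure of x ↦ 119x mod 191: 2 orbits of sizes [190, 1].
2 cycles on 191: each ℓ→(−1)^(ℓ−1), product (−1)^189 = -1.

-1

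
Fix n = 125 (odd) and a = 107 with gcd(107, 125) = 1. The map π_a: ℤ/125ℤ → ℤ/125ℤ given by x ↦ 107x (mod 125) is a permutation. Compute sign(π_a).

-1

Trace 93: π^k(93) = [93, 76, 7, 124, 18, 51, 82] for k=0..6.
The orbit structure of x ↦ 107x mod 125: 12 orbits of sizes [20, 20, 20, 20, 20, 4, 4, 4, 4, 4, 4, 1].
Σ(ℓ_i−1) = 125−12 = 113; sign = (−1)^113 = -1.
(107|125)_J = -1 (Zolotarev's lemma cross-check).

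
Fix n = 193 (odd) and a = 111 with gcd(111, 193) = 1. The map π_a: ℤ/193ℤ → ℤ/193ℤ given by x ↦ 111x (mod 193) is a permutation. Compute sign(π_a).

-1

Orbit of 140 under x↦111x: [140, 100, 99, 181, 19, 179, 183]… (length divides ord_193(111)).
2 cycles of lengths [192, 1].
n − c = 193 − 2 = 191; sign = (−1)^191 = -1.
The Jacobi symbol (111|193) = -1 (Zolotarev) agrees.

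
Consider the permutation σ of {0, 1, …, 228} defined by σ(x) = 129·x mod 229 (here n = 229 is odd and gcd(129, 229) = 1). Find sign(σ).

Orbit of 91 under x↦129x: [91, 60, 183, 20, 61, 83, 173]… (length divides ord_229(129)).
π_129 has 5 disjoint cycles with lengths [57, 57, 57, 57, 1] on {0,…,228}.
229 − 5 = 224 transpositions; sign(π) = (−1)^224 = +1.

+1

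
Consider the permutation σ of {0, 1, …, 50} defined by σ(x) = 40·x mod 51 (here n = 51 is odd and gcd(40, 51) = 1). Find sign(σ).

Start at x=1: 1 → 40 → 19 → 46 → 4 → 7 → 25 → … (one orbit).
π_40 has 6 disjoint cycles with lengths [16, 16, 16, 1, 1, 1] on {0,…,50}.
Σ(ℓ_i−1) = 51−6 = 45; sign = (−1)^45 = -1.

-1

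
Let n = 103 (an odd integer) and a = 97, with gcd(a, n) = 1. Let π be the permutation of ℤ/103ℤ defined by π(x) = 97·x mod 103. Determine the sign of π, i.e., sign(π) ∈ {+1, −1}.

+1

Trace 15: π^k(15) = [15, 13, 25, 56, 76, 59, 58] for k=0..6.
Decompose π into cycles: lengths [51, 51, 1] (3 cycles, including the fixed point 0).
With 3 cycles on 103 points, sign = (−1)^{103−3} = +1.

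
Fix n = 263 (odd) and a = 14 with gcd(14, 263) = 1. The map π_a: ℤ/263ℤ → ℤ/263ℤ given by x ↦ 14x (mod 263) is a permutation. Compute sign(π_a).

Orbit of 187 under x↦14x: [187, 251, 95, 15, 210, 47, 132]… (length divides ord_263(14)).
2 cycles of lengths [262, 1].
n − c = 263 − 2 = 261; sign = (−1)^261 = -1.

-1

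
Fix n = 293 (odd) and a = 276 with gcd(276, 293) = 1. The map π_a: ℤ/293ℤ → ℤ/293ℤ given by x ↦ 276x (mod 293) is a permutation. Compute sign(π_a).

+1

Orbit of 33 under x↦276x: [33, 25, 161, 193, 235, 107, 232]… (length divides ord_293(276)).
3 cycles of lengths [146, 146, 1].
With 3 cycles on 293 points, sign = (−1)^{293−3} = +1.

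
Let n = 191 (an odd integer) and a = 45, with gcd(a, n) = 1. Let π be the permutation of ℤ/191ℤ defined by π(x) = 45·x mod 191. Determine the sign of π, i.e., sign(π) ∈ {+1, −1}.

Trace 27: π^k(27) = [27, 69, 49, 104, 96, 118, 153] for k=0..6.
The orbit structure of x ↦ 45x mod 191: 3 orbits of sizes [95, 95, 1].
n − c = 191 − 3 = 188; sign = (−1)^188 = +1.

+1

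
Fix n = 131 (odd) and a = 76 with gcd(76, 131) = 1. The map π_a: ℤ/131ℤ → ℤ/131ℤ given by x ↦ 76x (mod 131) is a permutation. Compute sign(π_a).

-1

Start at x=37: 37 → 61 → 51 → 77 → 88 → 7 → 8 → … (one orbit).
2 cycles of lengths [130, 1].
2 cycles on 131: each ℓ→(−1)^(ℓ−1), product (−1)^129 = -1.
(76|131)_J = -1 (Zolotarev's lemma cross-check).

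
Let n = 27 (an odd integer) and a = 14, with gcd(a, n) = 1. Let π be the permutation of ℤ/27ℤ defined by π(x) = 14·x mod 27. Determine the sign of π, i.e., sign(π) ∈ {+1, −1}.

Start at x=14: 14 → 7 → 17 → 22 → 11 → 19 → 23 → … (one orbit).
π_14 has 4 disjoint cycles with lengths [18, 6, 2, 1] on {0,…,26}.
4 cycles on 27: each ℓ→(−1)^(ℓ−1), product (−1)^23 = -1.
Check: (14/27) = -1 by Zolotarev.

-1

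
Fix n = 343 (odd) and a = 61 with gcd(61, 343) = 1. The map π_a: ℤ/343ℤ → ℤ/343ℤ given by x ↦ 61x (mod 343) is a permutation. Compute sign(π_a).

-1

Start at x=106: 106 → 292 → 319 → 251 → 219 → 325 → 274 → … (one orbit).
Decompose π into cycles: lengths [294, 42, 6, 1] (4 cycles, including the fixed point 0).
Σ(ℓ_i−1) = 343−4 = 339; sign = (−1)^339 = -1.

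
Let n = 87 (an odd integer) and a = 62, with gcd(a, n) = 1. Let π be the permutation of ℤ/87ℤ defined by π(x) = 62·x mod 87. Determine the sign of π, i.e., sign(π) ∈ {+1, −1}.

Orbit of 82 under x↦62x: [82, 38, 7, 86, 25, 71, 52]… (length divides ord_87(62)).
8 cycles of lengths [14, 14, 14, 14, 14, 14, 2, 1].
8 cycles on 87: each ℓ→(−1)^(ℓ−1), product (−1)^79 = -1.

-1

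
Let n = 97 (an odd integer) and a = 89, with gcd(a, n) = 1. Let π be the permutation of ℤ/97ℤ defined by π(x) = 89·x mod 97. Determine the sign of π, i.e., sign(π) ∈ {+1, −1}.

+1

Trace 33: π^k(33) = [33, 27, 75, 79, 47, 12, 1] for k=0..6.
Cycle lengths of π_89 on ℤ/97ℤ: [16, 16, 16, 16, 16, 16, 1]; 7 cycles in total.
n − c = 97 − 7 = 90; sign = (−1)^90 = +1.
Zolotarev: (89|97) = +1, matching the cycle-count sign.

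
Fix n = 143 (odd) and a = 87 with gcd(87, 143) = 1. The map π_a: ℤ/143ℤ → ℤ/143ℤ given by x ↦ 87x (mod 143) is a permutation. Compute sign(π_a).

Trace 1: π^k(1) = [1, 87, 133, 131, 100, 120] for k=0..5.
Cycle lengths of π_87 on ℤ/143ℤ: [6, 6, 6, 6, 6, 6, 6, 6, 6, 6, 6, 6, 6, 6, 6, 6, 6, 6, 6, 6, 3, 3, 3, 3, 2, 2, 2, 2, 2, 1]; 30 cycles in total.
n − c = 143 − 30 = 113; sign = (−1)^113 = -1.

-1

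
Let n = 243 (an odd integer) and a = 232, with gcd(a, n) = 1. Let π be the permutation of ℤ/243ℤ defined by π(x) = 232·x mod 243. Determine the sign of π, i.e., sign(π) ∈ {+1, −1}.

+1

Start at x=133: 133 → 238 → 55 → 124 → 94 → 181 → 196 → … (one orbit).
Decompose π into cycles: lengths [81, 81, 27, 27, 9, 9, 3, 3, 1, 1, 1] (11 cycles, including the fixed point 0).
n − c = 243 − 11 = 232; sign = (−1)^232 = +1.
Zolotarev: (232|243) = +1, matching the cycle-count sign.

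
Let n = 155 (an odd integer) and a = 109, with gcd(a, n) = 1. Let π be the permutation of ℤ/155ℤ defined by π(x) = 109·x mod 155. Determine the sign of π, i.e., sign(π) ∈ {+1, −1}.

Orbit of 101 under x↦109x: [101, 4, 126, 94, 16, 39, 66]… (length divides ord_155(109)).
The orbit structure of x ↦ 109x mod 155: 21 orbits of sizes [10, 10, 10, 10, 10, 10, 10, 10, 10, 10, 10, 10, 5, 5, 5, 5, 5, 5, 2, 2, 1].
155 − 21 = 134 transpositions; sign(π) = (−1)^134 = +1.
The Jacobi symbol (109|155) = +1 (Zolotarev) agrees.

+1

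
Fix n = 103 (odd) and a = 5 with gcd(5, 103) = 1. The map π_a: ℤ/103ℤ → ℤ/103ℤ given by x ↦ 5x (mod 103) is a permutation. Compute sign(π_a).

-1

Orbit of 29 under x↦5x: [29, 42, 4, 20, 100, 88, 28]… (length divides ord_103(5)).
Cycle type of π: 102 + 1; total 2 cycles.
2 cycles on 103: each ℓ→(−1)^(ℓ−1), product (−1)^101 = -1.
Zolotarev: (5|103) = -1, matching the cycle-count sign.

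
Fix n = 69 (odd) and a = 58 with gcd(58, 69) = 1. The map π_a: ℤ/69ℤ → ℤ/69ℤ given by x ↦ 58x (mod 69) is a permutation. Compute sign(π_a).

+1

Trace 1: π^k(1) = [1, 58, 52, 49, 13, 64, 55] for k=0..6.
Cycle type of π: 11×6 + 1×3; total 9 cycles.
With 9 cycles on 69 points, sign = (−1)^{69−9} = +1.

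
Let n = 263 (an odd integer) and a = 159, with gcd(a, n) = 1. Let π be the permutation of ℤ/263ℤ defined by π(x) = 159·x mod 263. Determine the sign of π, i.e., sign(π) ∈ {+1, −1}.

-1

Start at x=247: 247 → 86 → 261 → 208 → 197 → 26 → 189 → … (one orbit).
Cycle type of π: 262 + 1; total 2 cycles.
With 2 cycles on 263 points, sign = (−1)^{263−2} = -1.
Check: (159/263) = -1 by Zolotarev.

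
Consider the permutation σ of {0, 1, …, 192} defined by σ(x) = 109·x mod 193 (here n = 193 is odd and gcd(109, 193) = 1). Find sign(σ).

Start at x=85: 85 → 1 → 109 → 108 → 192 → 84 → 85 (one orbit).
π_109 has 33 disjoint cycles with lengths [6, 6, 6, 6, 6, 6, 6, 6, 6, 6, 6, 6, 6, 6, 6, 6, 6, 6, 6, 6, 6, 6, 6, 6, 6, 6, 6, 6, 6, 6, 6, 6, 1] on {0,…,192}.
193 − 33 = 160 transpositions; sign(π) = (−1)^160 = +1.
(109|193)_J = +1 (Zolotarev's lemma cross-check).

+1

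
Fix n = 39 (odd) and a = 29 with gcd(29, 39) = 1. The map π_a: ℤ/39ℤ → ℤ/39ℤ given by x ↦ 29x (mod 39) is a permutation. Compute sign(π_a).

-1

Start at x=29: 29 → 22 → 14 → 16 → 35 → 1 → 29 (one orbit).
Cycle lengths of π_29 on ℤ/39ℤ: [6, 6, 6, 6, 3, 3, 3, 3, 2, 1]; 10 cycles in total.
With 10 cycles on 39 points, sign = (−1)^{39−10} = -1.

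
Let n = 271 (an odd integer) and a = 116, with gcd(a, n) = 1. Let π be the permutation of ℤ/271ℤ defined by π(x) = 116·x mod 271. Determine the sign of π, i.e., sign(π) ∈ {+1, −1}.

-1

Orbit of 145 under x↦116x: [145, 18, 191, 205, 203, 242, 159]… (length divides ord_271(116)).
Cycle type of π: 270 + 1; total 2 cycles.
271 − 2 = 269 transpositions; sign(π) = (−1)^269 = -1.
Zolotarev: (116|271) = -1, matching the cycle-count sign.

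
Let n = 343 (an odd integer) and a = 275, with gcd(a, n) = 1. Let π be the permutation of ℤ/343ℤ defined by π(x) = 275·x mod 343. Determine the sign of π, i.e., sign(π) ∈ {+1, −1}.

Trace 197: π^k(197) = [197, 324, 263, 295, 177, 312, 50] for k=0..6.
31 cycles of lengths [21, 21, 21, 21, 21, 21, 21, 21, 21, 21, 21, 21, 21, 21, 3, 3, 3, 3, 3, 3, 3, 3, 3, 3, 3, 3, 3, 3, 3, 3, 1].
31 cycles on 343: each ℓ→(−1)^(ℓ−1), product (−1)^312 = +1.

+1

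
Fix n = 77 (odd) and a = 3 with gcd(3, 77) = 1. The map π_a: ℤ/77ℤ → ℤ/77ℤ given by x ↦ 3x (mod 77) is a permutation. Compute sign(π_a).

Orbit of 9 under x↦3x: [9, 27, 4, 12, 36, 31, 16]… (length divides ord_77(3)).
6 cycles of lengths [30, 30, 6, 5, 5, 1].
77 − 6 = 71 transpositions; sign(π) = (−1)^71 = -1.
(3|77)_J = -1 (Zolotarev's lemma cross-check).

-1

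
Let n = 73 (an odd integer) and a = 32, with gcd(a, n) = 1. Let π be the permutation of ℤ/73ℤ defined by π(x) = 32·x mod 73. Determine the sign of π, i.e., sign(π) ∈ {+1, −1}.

+1

Orbit of 4 under x↦32x: [4, 55, 8, 37, 16, 1, 32]… (length divides ord_73(32)).
Cycle type of π: 9×8 + 1; total 9 cycles.
sign(π) = (−1)^{n − #cycles} = (−1)^{73−9} = (−1)^64 = +1.
The Jacobi symbol (32|73) = +1 (Zolotarev) agrees.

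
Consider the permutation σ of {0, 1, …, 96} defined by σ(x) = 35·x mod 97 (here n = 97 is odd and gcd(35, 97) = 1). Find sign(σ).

Orbit of 35 under x↦35x: [35, 61, 1]… (length divides ord_97(35)).
π_35 has 33 disjoint cycles with lengths [3, 3, 3, 3, 3, 3, 3, 3, 3, 3, 3, 3, 3, 3, 3, 3, 3, 3, 3, 3, 3, 3, 3, 3, 3, 3, 3, 3, 3, 3, 3, 3, 1] on {0,…,96}.
sign(π) = (−1)^{n − #cycles} = (−1)^{97−33} = (−1)^64 = +1.

+1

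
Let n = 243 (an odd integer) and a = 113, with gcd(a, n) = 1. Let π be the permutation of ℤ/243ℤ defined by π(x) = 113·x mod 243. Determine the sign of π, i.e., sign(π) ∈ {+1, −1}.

-1

Trace 164: π^k(164) = [164, 64, 185, 7, 62, 202, 227] for k=0..6.
Cycle lengths of π_113 on ℤ/243ℤ: [162, 54, 18, 6, 2, 1]; 6 cycles in total.
n − c = 243 − 6 = 237; sign = (−1)^237 = -1.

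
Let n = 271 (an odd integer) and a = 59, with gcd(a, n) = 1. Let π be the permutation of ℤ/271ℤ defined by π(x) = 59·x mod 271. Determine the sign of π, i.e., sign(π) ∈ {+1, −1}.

-1

Orbit of 164 under x↦59x: [164, 191, 158, 108, 139, 71, 124]… (length divides ord_271(59)).
The orbit structure of x ↦ 59x mod 271: 2 orbits of sizes [270, 1].
271 − 2 = 269 transpositions; sign(π) = (−1)^269 = -1.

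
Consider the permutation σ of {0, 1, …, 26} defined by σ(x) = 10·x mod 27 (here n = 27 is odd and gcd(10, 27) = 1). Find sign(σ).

+1

Start at x=10: 10 → 19 → 1 → 10 (one orbit).
Decompose π into cycles: lengths [3, 3, 3, 3, 3, 3, 1, 1, 1, 1, 1, 1, 1, 1, 1] (15 cycles, including the fixed point 0).
Σ(ℓ_i−1) = 27−15 = 12; sign = (−1)^12 = +1.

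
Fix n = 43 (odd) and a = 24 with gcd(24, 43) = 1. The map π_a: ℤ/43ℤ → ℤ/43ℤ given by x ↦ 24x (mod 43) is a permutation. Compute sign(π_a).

+1

Trace 24: π^k(24) = [24, 17, 21, 31, 13, 11, 6] for k=0..6.
3 cycles of lengths [21, 21, 1].
43 − 3 = 40 transpositions; sign(π) = (−1)^40 = +1.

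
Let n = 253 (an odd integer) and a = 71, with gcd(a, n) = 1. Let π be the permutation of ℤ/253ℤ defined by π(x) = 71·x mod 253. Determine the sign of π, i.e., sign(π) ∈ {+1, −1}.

Trace 236: π^k(236) = [236, 58, 70, 163, 188, 192, 223] for k=0..6.
Decompose π into cycles: lengths [55, 55, 55, 55, 11, 11, 5, 5, 1] (9 cycles, including the fixed point 0).
253 − 9 = 244 transpositions; sign(π) = (−1)^244 = +1.

+1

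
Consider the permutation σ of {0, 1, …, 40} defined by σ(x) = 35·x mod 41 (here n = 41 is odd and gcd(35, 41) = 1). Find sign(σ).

Start at x=39: 39 → 12 → 10 → 22 → 32 → 13 → 4 → … (one orbit).
Cycle type of π: 40 + 1; total 2 cycles.
41 − 2 = 39 transpositions; sign(π) = (−1)^39 = -1.
The Jacobi symbol (35|41) = -1 (Zolotarev) agrees.

-1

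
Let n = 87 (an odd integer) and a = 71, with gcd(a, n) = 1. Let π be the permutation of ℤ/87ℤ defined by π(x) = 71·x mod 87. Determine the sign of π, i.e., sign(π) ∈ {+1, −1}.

Orbit of 52 under x↦71x: [52, 38, 1, 71, 82, 80, 25]… (length divides ord_87(71)).
Decompose π into cycles: lengths [14, 14, 14, 14, 14, 14, 2, 1] (8 cycles, including the fixed point 0).
With 8 cycles on 87 points, sign = (−1)^{87−8} = -1.

-1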